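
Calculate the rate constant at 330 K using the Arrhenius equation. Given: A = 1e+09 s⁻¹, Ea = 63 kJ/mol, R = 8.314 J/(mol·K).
1.07e-01 s⁻¹

k = A·exp(-Ea/(R·T)) = 1e+09·exp(-63000/(8.314·330)) = 1e+09·exp(-22.9624) = 1e+09·1.0655e-10 = 1.07e-01 s⁻¹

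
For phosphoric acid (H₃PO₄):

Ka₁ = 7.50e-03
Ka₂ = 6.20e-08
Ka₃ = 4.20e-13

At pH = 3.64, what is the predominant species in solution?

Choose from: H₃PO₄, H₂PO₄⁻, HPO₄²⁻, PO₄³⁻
H₂PO₄⁻

pKa1 = 2.12, pKa2 = 7.21, pKa3 = 12.38. Each pKa is the crossover between adjacent species; pH = 3.64 lies in the region where H₂PO₄⁻ predominates.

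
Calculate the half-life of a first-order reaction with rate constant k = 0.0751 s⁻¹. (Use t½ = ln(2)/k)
9.23 s

t½ = ln(2)/k = 0.6931/0.0751 = 9.23 s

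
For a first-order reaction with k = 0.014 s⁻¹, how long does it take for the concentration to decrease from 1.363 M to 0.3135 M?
104.97 s

From ln[A] = ln[A]₀ - k·t: t = ln([A]₀/[A])/k = ln(1.363/0.3135)/0.014 = ln(4.3477)/0.014 = 1.4696/0.014 = 104.97 s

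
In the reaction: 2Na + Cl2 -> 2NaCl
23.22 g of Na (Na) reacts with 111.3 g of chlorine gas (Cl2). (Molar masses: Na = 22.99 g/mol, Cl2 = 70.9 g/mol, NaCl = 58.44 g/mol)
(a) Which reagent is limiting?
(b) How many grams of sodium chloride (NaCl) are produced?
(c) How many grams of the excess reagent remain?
(a) Na, (b) 59.02 g, (c) 75.5 g

Moles of Na = 23.22 g ÷ 22.99 g/mol = 1.01 mol
Moles of Cl2 = 111.3 g ÷ 70.9 g/mol = 1.56982 mol
Moles ÷ coefficient: Na: 1.01/2 = 0.505, Cl2: 1.56982/1 = 1.57
(a) Na has the smaller value, so Na is the limiting reagent.
(b) Moles of NaCl = 1.01 mol Na × (2/2) = 1.01 mol; mass = 1.01 mol × 58.44 g/mol = 59.02 g
(c) Cl2 consumed = 1.01 × (1/2) = 0.505002 mol; remaining = 1.56982 − 0.505002 = 1.06481 mol; mass = 1.06481 mol × 70.9 g/mol = 75.5 g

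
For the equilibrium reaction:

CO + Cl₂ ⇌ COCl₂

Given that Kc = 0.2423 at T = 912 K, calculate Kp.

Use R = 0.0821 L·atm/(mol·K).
K_p = 0.0032

Δn = (moles gaseous products) − (moles gaseous reactants) = -1
T = 912 K; RT = 0.0821 × 912 = 74.8752
Kp = Kc·(RT)^Δn = 0.2423 × (74.8752)^-1 = 0.2423 × 0.0133556 = 0.0032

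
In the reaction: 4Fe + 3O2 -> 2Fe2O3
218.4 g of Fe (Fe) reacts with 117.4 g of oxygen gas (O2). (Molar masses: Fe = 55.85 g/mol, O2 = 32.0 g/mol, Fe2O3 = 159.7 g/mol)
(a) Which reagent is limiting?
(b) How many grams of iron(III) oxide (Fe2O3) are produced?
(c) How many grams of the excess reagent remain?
(a) Fe, (b) 312.3 g, (c) 23.55 g

Moles of Fe = 218.4 g ÷ 55.85 g/mol = 3.91047 mol
Moles of O2 = 117.4 g ÷ 32.0 g/mol = 3.66875 mol
Moles ÷ coefficient: Fe: 3.91047/4 = 0.9776, O2: 3.66875/3 = 1.223
(a) Fe has the smaller value, so Fe is the limiting reagent.
(b) Moles of Fe2O3 = 3.91047 mol Fe × (2/4) = 1.95524 mol; mass = 1.95524 mol × 159.7 g/mol = 312.3 g
(c) O2 consumed = 3.91047 × (3/4) = 2.93286 mol; remaining = 3.66875 − 2.93286 = 0.735894 mol; mass = 0.735894 mol × 32.0 g/mol = 23.55 g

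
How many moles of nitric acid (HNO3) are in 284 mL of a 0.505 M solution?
Moles = Molarity × Volume (L)
Moles = 0.505 M × 0.284 L = 0.1434 mol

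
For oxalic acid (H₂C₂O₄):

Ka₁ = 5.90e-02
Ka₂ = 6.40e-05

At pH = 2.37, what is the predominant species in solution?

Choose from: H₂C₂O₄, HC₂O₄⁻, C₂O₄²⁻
HC₂O₄⁻

pKa1 = 1.23, pKa2 = 4.19. Each pKa is the crossover between adjacent species; pH = 2.37 lies in the region where HC₂O₄⁻ predominates.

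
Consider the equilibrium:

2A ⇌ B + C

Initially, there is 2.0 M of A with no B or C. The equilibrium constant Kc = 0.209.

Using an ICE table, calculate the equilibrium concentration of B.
[B] = 0.478 M

ICE: [A] = 2.0 − 2x, [B] = [C] = x.
Kc = x²/(2.0 − 2x)² = 0.209 ⇒ √Kc = x/(2.0 − 2x).
x = √0.209·2.0/(1 + 2√0.209) = 0.45717·2.0/1.9143 = 0.47762.
[B] = x = 0.478 M.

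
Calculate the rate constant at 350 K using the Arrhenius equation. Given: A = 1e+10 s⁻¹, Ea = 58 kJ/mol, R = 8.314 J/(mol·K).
2.21e+01 s⁻¹

k = A·exp(-Ea/(R·T)) = 1e+10·exp(-58000/(8.314·350)) = 1e+10·exp(-19.9320) = 1e+10·2.2063e-09 = 2.21e+01 s⁻¹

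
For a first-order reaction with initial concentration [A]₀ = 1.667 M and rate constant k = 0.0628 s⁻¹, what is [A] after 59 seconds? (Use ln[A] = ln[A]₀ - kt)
0.0410 M

ln[A] = ln[A]₀ - k·t = ln(1.667) - (0.0628)·(59) = 0.5110 - 3.7052 = -3.1942
[A] = e^(-3.1942) = 0.0410 M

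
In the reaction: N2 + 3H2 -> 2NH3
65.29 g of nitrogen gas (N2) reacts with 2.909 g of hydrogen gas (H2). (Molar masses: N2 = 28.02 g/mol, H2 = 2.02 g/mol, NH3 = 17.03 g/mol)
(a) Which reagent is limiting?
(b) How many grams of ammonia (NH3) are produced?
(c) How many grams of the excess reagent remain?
(a) H2, (b) 16.35 g, (c) 51.84 g

Moles of N2 = 65.29 g ÷ 28.02 g/mol = 2.33012 mol
Moles of H2 = 2.909 g ÷ 2.02 g/mol = 1.4401 mol
Moles ÷ coefficient: N2: 2.33012/1 = 2.33, H2: 1.4401/3 = 0.48
(a) H2 has the smaller value, so H2 is the limiting reagent.
(b) Moles of NH3 = 1.4401 mol H2 × (2/3) = 0.960066 mol; mass = 0.960066 mol × 17.03 g/mol = 16.35 g
(c) N2 consumed = 1.4401 × (1/3) = 0.480033 mol; remaining = 2.33012 − 0.480033 = 1.85009 mol; mass = 1.85009 mol × 28.02 g/mol = 51.84 g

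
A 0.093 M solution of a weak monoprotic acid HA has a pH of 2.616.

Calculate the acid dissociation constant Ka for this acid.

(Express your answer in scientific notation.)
K_a = 6.47e-05

[H⁺] = 10^(−pH) = 10^(−2.616) = 2.421e-03 M. For HA ⇌ H⁺ + A⁻, Ka = x²/(C − x) = (2.421e-03)²/(0.093 − 2.421e-03) = 6.47e-05.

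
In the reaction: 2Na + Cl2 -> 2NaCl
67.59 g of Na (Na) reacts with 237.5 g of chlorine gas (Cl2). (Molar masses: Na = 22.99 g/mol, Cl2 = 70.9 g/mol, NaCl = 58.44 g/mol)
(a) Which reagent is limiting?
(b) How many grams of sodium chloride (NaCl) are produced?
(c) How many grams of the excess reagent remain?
(a) Na, (b) 171.8 g, (c) 133.3 g

Moles of Na = 67.59 g ÷ 22.99 g/mol = 2.93997 mol
Moles of Cl2 = 237.5 g ÷ 70.9 g/mol = 3.34979 mol
Moles ÷ coefficient: Na: 2.93997/2 = 1.47, Cl2: 3.34979/1 = 3.35
(a) Na has the smaller value, so Na is the limiting reagent.
(b) Moles of NaCl = 2.93997 mol Na × (2/2) = 2.93997 mol; mass = 2.93997 mol × 58.44 g/mol = 171.8 g
(c) Cl2 consumed = 2.93997 × (1/2) = 1.46999 mol; remaining = 3.34979 − 1.46999 = 1.8798 mol; mass = 1.8798 mol × 70.9 g/mol = 133.3 g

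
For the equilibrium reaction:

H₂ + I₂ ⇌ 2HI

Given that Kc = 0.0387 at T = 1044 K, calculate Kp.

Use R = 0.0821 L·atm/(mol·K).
K_p = 0.0387

Δn = (moles gaseous products) − (moles gaseous reactants) = 0
T = 1044 K; RT = 0.0821 × 1044 = 85.7124
Kp = Kc·(RT)^Δn = 0.0387 × (85.7124)^0 = 0.0387 × 1 = 0.0387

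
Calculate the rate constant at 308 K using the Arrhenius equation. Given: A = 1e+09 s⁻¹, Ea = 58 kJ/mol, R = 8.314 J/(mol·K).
1.46e-01 s⁻¹

k = A·exp(-Ea/(R·T)) = 1e+09·exp(-58000/(8.314·308)) = 1e+09·exp(-22.6500) = 1e+09·1.4563e-10 = 1.46e-01 s⁻¹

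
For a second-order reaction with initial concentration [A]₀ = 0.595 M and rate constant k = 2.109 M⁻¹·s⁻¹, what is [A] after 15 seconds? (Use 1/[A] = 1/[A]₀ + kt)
0.0300 M

1/[A] = 1/[A]₀ + k·t = 1/0.595 + (2.109)·(15) = 1.6807 + 31.6350 = 33.3157
[A] = 1/33.3157 = 0.0300 M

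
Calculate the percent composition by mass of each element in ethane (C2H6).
C: 79.88%, H: 20.11%

Molar mass of C2H6 = 30.07 g/mol
% C = (2 × 12.01) / 30.07 × 100% = 24.02 / 30.07 × 100% = 79.88%
% H = (6 × 1.008) / 30.07 × 100% = 6.048 / 30.07 × 100% = 20.11%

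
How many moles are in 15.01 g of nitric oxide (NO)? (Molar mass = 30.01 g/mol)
Moles = 15.01 g ÷ 30.01 g/mol = 0.5002 mol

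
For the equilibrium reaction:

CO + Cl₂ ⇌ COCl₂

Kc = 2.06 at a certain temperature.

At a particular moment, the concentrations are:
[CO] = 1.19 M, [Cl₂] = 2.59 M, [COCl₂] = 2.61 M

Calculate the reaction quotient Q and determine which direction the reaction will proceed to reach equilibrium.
Q = 0.847, Q < K, reaction proceeds forward (toward products)

Q = ([COCl₂]) / ([CO] × [Cl₂])
  = ((2.61)) / ((1.19)·(2.59)) = 2.61/3.0821 = 0.8468
Since Q = 0.8468 < Kc = 2.06, the reaction proceeds forward (toward products) to reach equilibrium.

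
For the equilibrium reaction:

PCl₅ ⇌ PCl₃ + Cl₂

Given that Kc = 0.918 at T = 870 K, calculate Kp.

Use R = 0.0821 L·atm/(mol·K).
K_p = 65.5700

Δn = (moles gaseous products) − (moles gaseous reactants) = 1
T = 870 K; RT = 0.0821 × 870 = 71.427
Kp = Kc·(RT)^Δn = 0.918 × (71.427)^1 = 0.918 × 71.427 = 65.5700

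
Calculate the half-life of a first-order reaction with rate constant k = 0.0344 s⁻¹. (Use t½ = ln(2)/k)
20.15 s

t½ = ln(2)/k = 0.6931/0.0344 = 20.15 s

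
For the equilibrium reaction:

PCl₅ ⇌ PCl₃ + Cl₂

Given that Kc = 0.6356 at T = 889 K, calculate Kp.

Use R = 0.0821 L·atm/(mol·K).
K_p = 46.3905

Δn = (moles gaseous products) − (moles gaseous reactants) = 1
T = 889 K; RT = 0.0821 × 889 = 72.9869
Kp = Kc·(RT)^Δn = 0.6356 × (72.9869)^1 = 0.6356 × 72.9869 = 46.3905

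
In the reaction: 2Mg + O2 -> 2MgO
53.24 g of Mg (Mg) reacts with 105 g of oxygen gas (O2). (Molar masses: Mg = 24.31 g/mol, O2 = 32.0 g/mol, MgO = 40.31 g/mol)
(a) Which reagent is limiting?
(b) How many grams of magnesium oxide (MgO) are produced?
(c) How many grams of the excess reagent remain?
(a) Mg, (b) 88.28 g, (c) 69.96 g

Moles of Mg = 53.24 g ÷ 24.31 g/mol = 2.19005 mol
Moles of O2 = 105 g ÷ 32.0 g/mol = 3.28125 mol
Moles ÷ coefficient: Mg: 2.19005/2 = 1.095, O2: 3.28125/1 = 3.281
(a) Mg has the smaller value, so Mg is the limiting reagent.
(b) Moles of MgO = 2.19005 mol Mg × (2/2) = 2.19005 mol; mass = 2.19005 mol × 40.31 g/mol = 88.28 g
(c) O2 consumed = 2.19005 × (1/2) = 1.09502 mol; remaining = 3.28125 − 1.09502 = 2.18623 mol; mass = 2.18623 mol × 32.0 g/mol = 69.96 g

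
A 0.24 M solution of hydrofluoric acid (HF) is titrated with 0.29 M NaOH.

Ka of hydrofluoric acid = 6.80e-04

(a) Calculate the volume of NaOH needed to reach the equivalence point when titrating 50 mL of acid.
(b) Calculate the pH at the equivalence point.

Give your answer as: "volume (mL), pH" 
V = 41.4 mL, pH = 8.14

(a) At equivalence: moles acid = moles base.
moles acid = 0.24 × 0.05 = 0.012 mol; V_NaOH = 0.012/0.29 = 0.04138 L = 41.4 mL.
(b) At equivalence, all acid → conjugate base A⁻ at [A⁻] = 0.012/0.09138 = 0.1313 M.
Kb = Kw/Ka = 1.0e-14/6.80e-04 = 1.471e-11; [OH⁻] = √(Kb·[A⁻]) = 1.390e-06; pOH = 5.86; pH = 14 − pOH = 8.14.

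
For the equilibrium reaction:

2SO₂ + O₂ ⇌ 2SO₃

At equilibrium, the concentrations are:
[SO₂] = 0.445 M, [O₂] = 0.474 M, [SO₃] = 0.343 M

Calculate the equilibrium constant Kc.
K_c = 1.2534

Kc = ([SO₃]^2) / ([SO₂]^2 × [O₂])
   = ((0.343)^2) / ((0.445)^2·(0.474))
   = 0.11765 / 0.093864 = 1.2534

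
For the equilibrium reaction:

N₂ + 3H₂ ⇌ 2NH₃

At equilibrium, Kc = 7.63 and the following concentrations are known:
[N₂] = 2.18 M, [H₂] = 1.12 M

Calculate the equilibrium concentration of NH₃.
[NH₃] = 4.8341 M

Kc = ([NH₃]^2) / ([N₂] × [H₂]^3) = 7.63
[NH₃]^2 = Kc · (reactant terms)/(other product terms) = 7.63 · 3.0627 / 1 = 23.369
[NH₃] = (23.369)^(1/2) = 4.8341 M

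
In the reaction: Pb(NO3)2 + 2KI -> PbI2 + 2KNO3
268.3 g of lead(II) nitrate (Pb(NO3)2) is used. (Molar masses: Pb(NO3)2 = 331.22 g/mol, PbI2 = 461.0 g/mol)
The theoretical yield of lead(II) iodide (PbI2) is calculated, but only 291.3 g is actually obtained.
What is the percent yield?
Moles of Pb(NO3)2 = 268.3 g ÷ 331.22 g/mol = 0.810036 mol
Mole ratio: 1 mol PbI2 / 1 mol Pb(NO3)2
Moles of PbI2 = 0.810036 × (1/1) = 0.810036 mol
Theoretical yield = 0.810036 mol × 461.0 g/mol = 373.43 g
Actual yield = 291.3 g
Percent yield = (291.3 / 373.43) × 100% = 78.0%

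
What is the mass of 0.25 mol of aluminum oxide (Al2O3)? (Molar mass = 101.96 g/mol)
Mass = 0.25 mol × 101.96 g/mol = 25.49 g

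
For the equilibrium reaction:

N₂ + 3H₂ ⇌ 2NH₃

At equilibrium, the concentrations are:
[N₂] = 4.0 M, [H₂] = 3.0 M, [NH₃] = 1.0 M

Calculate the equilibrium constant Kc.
K_c = 9.26e-03

Kc = ([NH₃]^2) / ([N₂] × [H₂]^3)
   = ((1.0)^2) / ((4.0)·(3.0)^3)
   = 1 / 108 = 9.26e-03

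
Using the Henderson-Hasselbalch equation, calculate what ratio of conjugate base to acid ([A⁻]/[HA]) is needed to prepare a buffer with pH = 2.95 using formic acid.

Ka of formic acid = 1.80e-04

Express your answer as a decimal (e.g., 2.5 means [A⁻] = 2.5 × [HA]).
[A⁻]/[HA] = 0.160

pKa = −log(1.80e-04) = 3.7447. pH = pKa + log([A⁻]/[HA]). 2.95 = 3.7447 + log(ratio). log(ratio) = 2.95 − 3.7447 = -0.7947. ratio = 10^(-0.7947) = 0.160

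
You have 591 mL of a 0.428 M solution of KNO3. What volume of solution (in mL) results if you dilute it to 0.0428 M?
Using M₁V₁ = M₂V₂:
0.428 × 591 = 0.0428 × V₂
V₂ = (0.428 × 591) / 0.0428 = 5910 mL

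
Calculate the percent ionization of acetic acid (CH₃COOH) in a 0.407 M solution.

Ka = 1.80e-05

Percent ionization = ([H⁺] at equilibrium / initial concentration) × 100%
Percent ionization = 0.663%

Let x = [H⁺]. Ka = x²/(C - x) ⇒ x² + (1.80e-05)x - (1.80e-05)(0.407) = 0. x = 2.6977e-03. Percent = (2.6977e-03/0.407) × 100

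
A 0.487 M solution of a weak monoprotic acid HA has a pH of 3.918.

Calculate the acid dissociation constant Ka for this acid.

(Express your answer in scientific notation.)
K_a = 3.00e-08

[H⁺] = 10^(−pH) = 10^(−3.918) = 1.208e-04 M. For HA ⇌ H⁺ + A⁻, Ka = x²/(C − x) = (1.208e-04)²/(0.487 − 1.208e-04) = 3.00e-08.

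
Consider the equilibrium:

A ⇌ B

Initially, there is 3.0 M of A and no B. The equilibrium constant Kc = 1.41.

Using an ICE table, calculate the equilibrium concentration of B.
[B] = 1.755 M

ICE: [A] = 3.0 − x, [B] = x.
Kc = x/(3.0 − x) = 1.41 ⇒ x = 1.41·3.0/(1 + 1.41) = 4.23/2.41 = 1.755.
[B] = x = 1.755 M.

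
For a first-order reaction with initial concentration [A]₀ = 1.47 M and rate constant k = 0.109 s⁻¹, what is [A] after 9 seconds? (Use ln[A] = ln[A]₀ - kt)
0.5512 M

ln[A] = ln[A]₀ - k·t = ln(1.47) - (0.109)·(9) = 0.3853 - 0.9810 = -0.5957
[A] = e^(-0.5957) = 0.5512 M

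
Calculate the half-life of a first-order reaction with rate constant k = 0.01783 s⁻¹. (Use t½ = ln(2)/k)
38.88 s

t½ = ln(2)/k = 0.6931/0.01783 = 38.88 s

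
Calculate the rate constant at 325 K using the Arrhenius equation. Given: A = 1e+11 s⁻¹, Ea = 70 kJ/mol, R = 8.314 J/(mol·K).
5.61e-01 s⁻¹

k = A·exp(-Ea/(R·T)) = 1e+11·exp(-70000/(8.314·325)) = 1e+11·exp(-25.9063) = 1e+11·5.6112e-12 = 5.61e-01 s⁻¹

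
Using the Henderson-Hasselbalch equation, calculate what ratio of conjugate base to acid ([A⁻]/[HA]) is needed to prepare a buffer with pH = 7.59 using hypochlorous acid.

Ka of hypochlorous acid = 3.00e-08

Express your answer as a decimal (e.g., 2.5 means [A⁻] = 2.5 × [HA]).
[A⁻]/[HA] = 1.167

pKa = −log(3.00e-08) = 7.5229. pH = pKa + log([A⁻]/[HA]). 7.59 = 7.5229 + log(ratio). log(ratio) = 7.59 − 7.5229 = 0.0671. ratio = 10^(0.0671) = 1.167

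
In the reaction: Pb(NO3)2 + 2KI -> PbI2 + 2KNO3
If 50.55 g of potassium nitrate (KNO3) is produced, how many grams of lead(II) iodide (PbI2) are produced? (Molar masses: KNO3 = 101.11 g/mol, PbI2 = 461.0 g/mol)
Moles of KNO3 = 50.55 g ÷ 101.11 g/mol = 0.499951 mol
Mole ratio: 1 mol PbI2 / 2 mol KNO3
Moles of PbI2 = 0.499951 × (1/2) = 0.249975 mol
Mass of PbI2 = 0.249975 mol × 461.0 g/mol = 115.2 g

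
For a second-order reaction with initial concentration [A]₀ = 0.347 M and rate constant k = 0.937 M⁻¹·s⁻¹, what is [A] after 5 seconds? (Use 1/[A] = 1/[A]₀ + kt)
0.1322 M

1/[A] = 1/[A]₀ + k·t = 1/0.347 + (0.937)·(5) = 2.8818 + 4.6850 = 7.5668
[A] = 1/7.5668 = 0.1322 M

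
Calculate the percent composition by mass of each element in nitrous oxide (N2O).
N: 63.65%, O: 36.35%

Molar mass of N2O = 44.02 g/mol
% N = (2 × 14.01) / 44.02 × 100% = 28.02 / 44.02 × 100% = 63.65%
% O = (1 × 16.0) / 44.02 × 100% = 16 / 44.02 × 100% = 36.35%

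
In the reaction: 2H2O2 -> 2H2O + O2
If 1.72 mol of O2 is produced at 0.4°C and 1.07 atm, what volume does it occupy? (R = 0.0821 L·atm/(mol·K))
T = 0.4°C + 273.15 = 273.55 K
V = nRT/P = (1.72 × 0.0821 × 273.55) / 1.07
V = 36.10 L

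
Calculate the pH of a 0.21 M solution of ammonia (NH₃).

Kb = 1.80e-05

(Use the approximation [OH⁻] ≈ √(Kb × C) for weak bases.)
pH = 11.29

[OH⁻] = √(Kb × C) = √(1.80e-05 × 0.21) = 1.9442e-03. pOH = 2.71, pH = 14 - pOH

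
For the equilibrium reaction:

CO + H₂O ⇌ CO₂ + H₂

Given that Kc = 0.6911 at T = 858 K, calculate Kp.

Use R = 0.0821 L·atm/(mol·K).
K_p = 0.6911

Δn = (moles gaseous products) − (moles gaseous reactants) = 0
T = 858 K; RT = 0.0821 × 858 = 70.4418
Kp = Kc·(RT)^Δn = 0.6911 × (70.4418)^0 = 0.6911 × 1 = 0.6911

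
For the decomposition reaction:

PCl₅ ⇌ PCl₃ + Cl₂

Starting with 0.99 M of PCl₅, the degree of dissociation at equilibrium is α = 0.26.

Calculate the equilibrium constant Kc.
K_c = 0.0904

x = α·[A]₀ = 0.26 × 0.99 = 0.2574 M dissociated.
At eq: [PCl₅] = 0.99 − 0.2574 = 0.7326 M; [PCl₃] = [Cl₂] = x = 0.2574 M.
Kc = [PCl₃][Cl₂]/[PCl₅] = (0.2574)²/0.7326 = 0.09044.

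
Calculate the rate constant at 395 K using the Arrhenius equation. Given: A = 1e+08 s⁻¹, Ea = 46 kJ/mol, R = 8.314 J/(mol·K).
8.26e+01 s⁻¹

k = A·exp(-Ea/(R·T)) = 1e+08·exp(-46000/(8.314·395)) = 1e+08·exp(-14.0072) = 1e+08·8.2558e-07 = 8.26e+01 s⁻¹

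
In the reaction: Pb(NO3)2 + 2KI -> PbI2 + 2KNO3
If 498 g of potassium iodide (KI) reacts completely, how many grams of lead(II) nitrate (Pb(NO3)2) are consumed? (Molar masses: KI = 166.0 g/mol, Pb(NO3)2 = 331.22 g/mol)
Moles of KI = 498 g ÷ 166.0 g/mol = 3 mol
Mole ratio: 1 mol Pb(NO3)2 / 2 mol KI
Moles of Pb(NO3)2 = 3 × (1/2) = 1.5 mol
Mass of Pb(NO3)2 = 1.5 mol × 331.22 g/mol = 496.8 g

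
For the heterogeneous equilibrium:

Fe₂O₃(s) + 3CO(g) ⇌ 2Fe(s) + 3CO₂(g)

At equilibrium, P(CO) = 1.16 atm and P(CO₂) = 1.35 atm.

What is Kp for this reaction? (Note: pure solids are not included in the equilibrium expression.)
K_p = 1.576

Solids (Fe₂O₃, Fe) are excluded.
Kp = P(CO₂)³/P(CO)³ = (1.35)³/(1.16)³ = 2.46/1.561 = 1.576.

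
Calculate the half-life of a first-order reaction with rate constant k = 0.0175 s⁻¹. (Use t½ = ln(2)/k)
39.61 s

t½ = ln(2)/k = 0.6931/0.0175 = 39.61 s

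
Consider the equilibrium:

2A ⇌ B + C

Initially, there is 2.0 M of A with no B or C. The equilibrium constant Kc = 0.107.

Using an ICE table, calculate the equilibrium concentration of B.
[B] = 0.395 M

ICE: [A] = 2.0 − 2x, [B] = [C] = x.
Kc = x²/(2.0 − 2x)² = 0.107 ⇒ √Kc = x/(2.0 − 2x).
x = √0.107·2.0/(1 + 2√0.107) = 0.32711·2.0/1.6542 = 0.39548.
[B] = x = 0.395 M.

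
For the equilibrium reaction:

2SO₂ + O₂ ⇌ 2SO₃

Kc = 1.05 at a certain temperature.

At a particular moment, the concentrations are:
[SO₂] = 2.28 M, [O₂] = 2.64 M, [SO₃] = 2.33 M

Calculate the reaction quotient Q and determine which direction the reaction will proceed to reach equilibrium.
Q = 0.396, Q < K, reaction proceeds forward (toward products)

Q = ([SO₃]^2) / ([SO₂]^2 × [O₂])
  = ((2.33)^2) / ((2.28)^2·(2.64)) = 5.4289/13.724 = 0.3956
Since Q = 0.3956 < Kc = 1.05, the reaction proceeds forward (toward products) to reach equilibrium.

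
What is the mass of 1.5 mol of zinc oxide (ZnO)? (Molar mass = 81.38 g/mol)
Mass = 1.5 mol × 81.38 g/mol = 122.1 g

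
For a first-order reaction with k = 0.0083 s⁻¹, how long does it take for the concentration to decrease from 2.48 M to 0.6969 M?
152.94 s

From ln[A] = ln[A]₀ - k·t: t = ln([A]₀/[A])/k = ln(2.48/0.6969)/0.0083 = ln(3.5586)/0.0083 = 1.2694/0.0083 = 152.94 s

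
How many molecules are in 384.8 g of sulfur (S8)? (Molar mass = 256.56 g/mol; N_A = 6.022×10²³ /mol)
Moles = 384.8 g ÷ 256.56 g/mol = 1.49984 mol
Molecules = 1.49984 mol × 6.022×10²³ /mol = 9.032e+23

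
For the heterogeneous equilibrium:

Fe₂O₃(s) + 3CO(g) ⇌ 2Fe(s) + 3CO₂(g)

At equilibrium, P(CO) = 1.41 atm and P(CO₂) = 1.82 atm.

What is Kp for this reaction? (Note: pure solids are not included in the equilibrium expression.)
K_p = 2.151

Solids (Fe₂O₃, Fe) are excluded.
Kp = P(CO₂)³/P(CO)³ = (1.82)³/(1.41)³ = 6.029/2.803 = 2.151.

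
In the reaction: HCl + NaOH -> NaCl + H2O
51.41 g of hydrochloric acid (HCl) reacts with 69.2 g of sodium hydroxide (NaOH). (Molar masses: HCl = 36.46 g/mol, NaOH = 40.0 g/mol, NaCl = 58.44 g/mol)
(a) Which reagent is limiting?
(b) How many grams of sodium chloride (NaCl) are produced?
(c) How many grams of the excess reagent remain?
(a) HCl, (b) 82.4 g, (c) 12.8 g

Moles of HCl = 51.41 g ÷ 36.46 g/mol = 1.41004 mol
Moles of NaOH = 69.2 g ÷ 40.0 g/mol = 1.73 mol
Moles ÷ coefficient: HCl: 1.41004/1 = 1.41, NaOH: 1.73/1 = 1.73
(a) HCl has the smaller value, so HCl is the limiting reagent.
(b) Moles of NaCl = 1.41004 mol HCl × (1/1) = 1.41004 mol; mass = 1.41004 mol × 58.44 g/mol = 82.4 g
(c) NaOH consumed = 1.41004 × (1/1) = 1.41004 mol; remaining = 1.73 − 1.41004 = 0.319962 mol; mass = 0.319962 mol × 40.0 g/mol = 12.8 g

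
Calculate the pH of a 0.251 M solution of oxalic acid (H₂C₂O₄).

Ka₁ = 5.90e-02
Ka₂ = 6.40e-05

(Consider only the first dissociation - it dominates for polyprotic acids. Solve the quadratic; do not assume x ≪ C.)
pH = 1.02

x² + Ka₁·x − Ka₁·C = 0 with Ka₁ = 5.90e-02, C = 0.251.
x = (−Ka₁ + √(Ka₁² + 4·Ka₁·C))/2 = 9.5717e-02 M, so pH = 1.02.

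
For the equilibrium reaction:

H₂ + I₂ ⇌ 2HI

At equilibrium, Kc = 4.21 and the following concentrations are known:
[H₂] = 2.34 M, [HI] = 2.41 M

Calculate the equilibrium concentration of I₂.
[I₂] = 0.5896 M

Kc = ([HI]^2) / ([H₂] × [I₂]) = 4.21
[I₂]^1 = (product terms)/(Kc · other reactant terms) = 5.8081 / (4.21 · 2.34) = 0.58957
[I₂] = 0.5896 M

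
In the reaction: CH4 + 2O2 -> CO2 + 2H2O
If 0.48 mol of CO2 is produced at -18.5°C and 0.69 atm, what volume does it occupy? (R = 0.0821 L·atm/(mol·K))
T = -18.5°C + 273.15 = 254.65 K
V = nRT/P = (0.48 × 0.0821 × 254.65) / 0.69
V = 14.54 L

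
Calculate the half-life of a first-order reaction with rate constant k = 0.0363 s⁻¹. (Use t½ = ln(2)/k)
19.09 s

t½ = ln(2)/k = 0.6931/0.0363 = 19.09 s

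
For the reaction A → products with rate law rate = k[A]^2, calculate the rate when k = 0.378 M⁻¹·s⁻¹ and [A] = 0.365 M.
0.05036 M/s

rate = k·[A]^2 = 0.378·(0.365)^2 = 0.378·0.133225 = 0.05036 M/s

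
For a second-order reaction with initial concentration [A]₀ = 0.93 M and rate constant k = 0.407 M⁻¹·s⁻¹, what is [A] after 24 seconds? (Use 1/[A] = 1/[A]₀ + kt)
0.0922 M

1/[A] = 1/[A]₀ + k·t = 1/0.93 + (0.407)·(24) = 1.0753 + 9.7680 = 10.8433
[A] = 1/10.8433 = 0.0922 M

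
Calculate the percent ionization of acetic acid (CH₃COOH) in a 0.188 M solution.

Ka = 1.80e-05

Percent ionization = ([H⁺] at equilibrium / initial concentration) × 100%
Percent ionization = 0.974%

Let x = [H⁺]. Ka = x²/(C - x) ⇒ x² + (1.80e-05)x - (1.80e-05)(0.188) = 0. x = 1.8306e-03. Percent = (1.8306e-03/0.188) × 100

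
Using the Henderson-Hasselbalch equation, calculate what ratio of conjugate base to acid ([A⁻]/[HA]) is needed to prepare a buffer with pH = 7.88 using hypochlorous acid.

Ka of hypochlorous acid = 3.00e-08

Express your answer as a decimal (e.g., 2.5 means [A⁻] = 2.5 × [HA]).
[A⁻]/[HA] = 2.276

pKa = −log(3.00e-08) = 7.5229. pH = pKa + log([A⁻]/[HA]). 7.88 = 7.5229 + log(ratio). log(ratio) = 7.88 − 7.5229 = 0.3571. ratio = 10^(0.3571) = 2.276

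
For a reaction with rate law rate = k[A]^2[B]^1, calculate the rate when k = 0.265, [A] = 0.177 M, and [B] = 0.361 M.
0.002997 M/s

rate = k·[A]^2·[B]^1 = 0.265·(0.177)^2·(0.361)^1 = 0.265·0.031329·0.361 = 0.002997 M/s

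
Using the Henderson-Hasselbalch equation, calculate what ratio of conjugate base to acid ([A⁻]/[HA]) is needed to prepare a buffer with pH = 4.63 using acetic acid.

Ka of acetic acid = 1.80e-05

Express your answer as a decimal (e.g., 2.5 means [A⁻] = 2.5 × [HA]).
[A⁻]/[HA] = 0.768

pKa = −log(1.80e-05) = 4.7447. pH = pKa + log([A⁻]/[HA]). 4.63 = 4.7447 + log(ratio). log(ratio) = 4.63 − 4.7447 = -0.1147. ratio = 10^(-0.1147) = 0.768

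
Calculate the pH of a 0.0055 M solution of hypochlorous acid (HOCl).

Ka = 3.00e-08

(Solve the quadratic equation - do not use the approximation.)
pH = 4.89

x² + Ka×x - Ka×C = 0. Using quadratic formula: [H⁺] = 1.2830e-05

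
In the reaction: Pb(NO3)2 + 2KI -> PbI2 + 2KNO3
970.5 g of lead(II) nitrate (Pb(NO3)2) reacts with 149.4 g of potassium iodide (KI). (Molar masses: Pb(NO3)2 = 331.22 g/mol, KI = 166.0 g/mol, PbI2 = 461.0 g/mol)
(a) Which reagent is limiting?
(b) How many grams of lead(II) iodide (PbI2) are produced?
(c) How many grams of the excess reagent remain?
(a) KI, (b) 207.5 g, (c) 821.5 g

Moles of Pb(NO3)2 = 970.5 g ÷ 331.22 g/mol = 2.93008 mol
Moles of KI = 149.4 g ÷ 166.0 g/mol = 0.9 mol
Moles ÷ coefficient: Pb(NO3)2: 2.93008/1 = 2.93, KI: 0.9/2 = 0.45
(a) KI has the smaller value, so KI is the limiting reagent.
(b) Moles of PbI2 = 0.9 mol KI × (1/2) = 0.45 mol; mass = 0.45 mol × 461.0 g/mol = 207.5 g
(c) Pb(NO3)2 consumed = 0.9 × (1/2) = 0.45 mol; remaining = 2.93008 − 0.45 = 2.48008 mol; mass = 2.48008 mol × 331.22 g/mol = 821.5 g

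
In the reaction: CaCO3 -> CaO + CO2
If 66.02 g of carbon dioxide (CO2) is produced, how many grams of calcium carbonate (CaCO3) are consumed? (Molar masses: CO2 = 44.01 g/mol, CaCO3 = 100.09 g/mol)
Moles of CO2 = 66.02 g ÷ 44.01 g/mol = 1.50011 mol
Mole ratio: 1 mol CaCO3 / 1 mol CO2
Moles of CaCO3 = 1.50011 × (1/1) = 1.50011 mol
Mass of CaCO3 = 1.50011 mol × 100.09 g/mol = 150.1 g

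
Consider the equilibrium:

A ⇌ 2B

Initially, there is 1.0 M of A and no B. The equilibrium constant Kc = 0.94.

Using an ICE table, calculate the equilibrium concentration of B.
[B] = 0.763 M

ICE: [A] = 1.0 − x, [B] = 2x.
Kc = (2x)²/(1.0 − x) = 0.94 ⇒ 4x² + 0.94x − 0.94 = 0.
x = (−0.94 + √(0.94² + 4·4·0.94))/(2·4) = (−0.94 + √15.924)/8 = 0.3813.
[B] = 2x = 0.763 M.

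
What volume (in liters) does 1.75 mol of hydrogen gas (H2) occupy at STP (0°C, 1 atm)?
At STP, 1 mol of gas occupies 22.4 L
Volume = 1.75 mol × 22.4 L/mol = 39.20 L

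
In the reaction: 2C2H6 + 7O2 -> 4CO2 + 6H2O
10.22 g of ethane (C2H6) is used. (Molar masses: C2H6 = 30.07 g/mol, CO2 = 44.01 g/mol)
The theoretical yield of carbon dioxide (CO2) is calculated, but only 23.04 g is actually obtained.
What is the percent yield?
Moles of C2H6 = 10.22 g ÷ 30.07 g/mol = 0.339874 mol
Mole ratio: 4 mol CO2 / 2 mol C2H6
Moles of CO2 = 0.339874 × (4/2) = 0.679747 mol
Theoretical yield = 0.679747 mol × 44.01 g/mol = 29.916 g
Actual yield = 23.04 g
Percent yield = (23.04 / 29.916) × 100% = 77.0%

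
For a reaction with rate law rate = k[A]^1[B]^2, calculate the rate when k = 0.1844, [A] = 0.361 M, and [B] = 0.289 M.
0.00556 M/s

rate = k·[A]^1·[B]^2 = 0.1844·(0.361)^1·(0.289)^2 = 0.1844·0.361·0.083521 = 0.00556 M/s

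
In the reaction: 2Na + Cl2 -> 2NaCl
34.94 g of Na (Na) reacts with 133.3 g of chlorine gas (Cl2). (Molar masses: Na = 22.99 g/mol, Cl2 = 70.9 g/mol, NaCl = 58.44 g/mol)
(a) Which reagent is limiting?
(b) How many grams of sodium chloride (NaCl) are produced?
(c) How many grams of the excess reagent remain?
(a) Na, (b) 88.82 g, (c) 79.42 g

Moles of Na = 34.94 g ÷ 22.99 g/mol = 1.51979 mol
Moles of Cl2 = 133.3 g ÷ 70.9 g/mol = 1.88011 mol
Moles ÷ coefficient: Na: 1.51979/2 = 0.7599, Cl2: 1.88011/1 = 1.88
(a) Na has the smaller value, so Na is the limiting reagent.
(b) Moles of NaCl = 1.51979 mol Na × (2/2) = 1.51979 mol; mass = 1.51979 mol × 58.44 g/mol = 88.82 g
(c) Cl2 consumed = 1.51979 × (1/2) = 0.759896 mol; remaining = 1.88011 − 0.759896 = 1.12022 mol; mass = 1.12022 mol × 70.9 g/mol = 79.42 g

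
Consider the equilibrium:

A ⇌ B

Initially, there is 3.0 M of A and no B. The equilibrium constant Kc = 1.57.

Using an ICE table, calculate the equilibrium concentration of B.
[B] = 1.833 M

ICE: [A] = 3.0 − x, [B] = x.
Kc = x/(3.0 − x) = 1.57 ⇒ x = 1.57·3.0/(1 + 1.57) = 4.71/2.57 = 1.833.
[B] = x = 1.833 M.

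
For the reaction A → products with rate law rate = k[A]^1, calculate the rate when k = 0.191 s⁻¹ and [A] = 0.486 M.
0.09283 M/s

rate = k·[A]^1 = 0.191·(0.486)^1 = 0.191·0.486 = 0.09283 M/s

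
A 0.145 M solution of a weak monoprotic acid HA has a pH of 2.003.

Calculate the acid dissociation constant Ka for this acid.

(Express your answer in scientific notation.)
K_a = 7.30e-04

[H⁺] = 10^(−pH) = 10^(−2.003) = 9.931e-03 M. For HA ⇌ H⁺ + A⁻, Ka = x²/(C − x) = (9.931e-03)²/(0.145 − 9.931e-03) = 7.30e-04.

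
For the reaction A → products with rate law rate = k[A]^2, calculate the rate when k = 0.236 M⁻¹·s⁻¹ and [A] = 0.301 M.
0.02138 M/s

rate = k·[A]^2 = 0.236·(0.301)^2 = 0.236·0.090601 = 0.02138 M/s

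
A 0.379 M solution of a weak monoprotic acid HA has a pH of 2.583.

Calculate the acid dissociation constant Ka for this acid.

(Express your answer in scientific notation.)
K_a = 1.81e-05

[H⁺] = 10^(−pH) = 10^(−2.583) = 2.612e-03 M. For HA ⇌ H⁺ + A⁻, Ka = x²/(C − x) = (2.612e-03)²/(0.379 − 2.612e-03) = 1.81e-05.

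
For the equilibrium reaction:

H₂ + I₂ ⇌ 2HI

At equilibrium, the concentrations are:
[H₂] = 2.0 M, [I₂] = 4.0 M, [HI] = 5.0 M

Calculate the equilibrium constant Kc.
K_c = 3.1250

Kc = ([HI]^2) / ([H₂] × [I₂])
   = ((5.0)^2) / ((2.0)·(4.0))
   = 25 / 8 = 3.1250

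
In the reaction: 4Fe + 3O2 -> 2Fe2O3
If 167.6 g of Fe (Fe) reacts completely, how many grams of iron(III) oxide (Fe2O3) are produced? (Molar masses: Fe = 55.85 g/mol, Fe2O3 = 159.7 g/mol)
Moles of Fe = 167.6 g ÷ 55.85 g/mol = 3.0009 mol
Mole ratio: 2 mol Fe2O3 / 4 mol Fe
Moles of Fe2O3 = 3.0009 × (2/4) = 1.50045 mol
Mass of Fe2O3 = 1.50045 mol × 159.7 g/mol = 239.6 g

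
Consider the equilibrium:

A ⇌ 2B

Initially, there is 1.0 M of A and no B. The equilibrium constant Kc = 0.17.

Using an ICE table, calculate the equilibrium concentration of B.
[B] = 0.372 M

ICE: [A] = 1.0 − x, [B] = 2x.
Kc = (2x)²/(1.0 − x) = 0.17 ⇒ 4x² + 0.17x − 0.17 = 0.
x = (−0.17 + √(0.17² + 4·4·0.17))/(2·4) = (−0.17 + √2.7489)/8 = 0.186.
[B] = 2x = 0.372 M.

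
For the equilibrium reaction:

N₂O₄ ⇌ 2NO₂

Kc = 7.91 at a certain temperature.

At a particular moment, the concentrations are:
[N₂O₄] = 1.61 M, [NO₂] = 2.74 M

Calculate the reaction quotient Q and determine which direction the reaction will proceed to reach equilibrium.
Q = 4.663, Q < K, reaction proceeds forward (toward products)

Q = ([NO₂]^2) / ([N₂O₄])
  = ((2.74)^2) / ((1.61)) = 7.5076/1.61 = 4.663
Since Q = 4.663 < Kc = 7.91, the reaction proceeds forward (toward products) to reach equilibrium.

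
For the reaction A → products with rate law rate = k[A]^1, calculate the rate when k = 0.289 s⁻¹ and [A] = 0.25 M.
0.07225 M/s

rate = k·[A]^1 = 0.289·(0.25)^1 = 0.289·0.25 = 0.07225 M/s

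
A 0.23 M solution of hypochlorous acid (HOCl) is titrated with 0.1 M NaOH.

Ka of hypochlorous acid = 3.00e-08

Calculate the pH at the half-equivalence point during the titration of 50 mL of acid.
pH = pKa = 7.52

At the half-equivalence point, [HA] = [A⁻], so by Henderson–Hasselbalch pH = pKa + log(1) = pKa.
pKa = −log(3.00e-08) = 7.52.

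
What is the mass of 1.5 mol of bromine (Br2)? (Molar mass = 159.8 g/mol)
Mass = 1.5 mol × 159.8 g/mol = 239.7 g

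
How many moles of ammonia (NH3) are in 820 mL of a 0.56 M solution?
Moles = Molarity × Volume (L)
Moles = 0.56 M × 0.82 L = 0.4592 mol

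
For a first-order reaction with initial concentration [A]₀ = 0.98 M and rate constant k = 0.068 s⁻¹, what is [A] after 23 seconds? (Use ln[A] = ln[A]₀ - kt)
0.2051 M

ln[A] = ln[A]₀ - k·t = ln(0.98) - (0.068)·(23) = -0.0202 - 1.5640 = -1.5842
[A] = e^(-1.5842) = 0.2051 M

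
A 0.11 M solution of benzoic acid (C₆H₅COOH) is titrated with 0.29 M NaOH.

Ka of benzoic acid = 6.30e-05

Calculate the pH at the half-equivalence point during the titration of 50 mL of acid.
pH = pKa = 4.20

At the half-equivalence point, [HA] = [A⁻], so by Henderson–Hasselbalch pH = pKa + log(1) = pKa.
pKa = −log(6.30e-05) = 4.20.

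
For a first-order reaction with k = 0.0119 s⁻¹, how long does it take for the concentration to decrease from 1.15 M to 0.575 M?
58.25 s

From ln[A] = ln[A]₀ - k·t: t = ln([A]₀/[A])/k = ln(1.15/0.575)/0.0119 = ln(2.0000)/0.0119 = 0.6931/0.0119 = 58.25 s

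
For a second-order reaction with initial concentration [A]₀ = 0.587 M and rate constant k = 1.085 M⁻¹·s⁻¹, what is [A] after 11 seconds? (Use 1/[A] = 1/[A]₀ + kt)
0.0733 M

1/[A] = 1/[A]₀ + k·t = 1/0.587 + (1.085)·(11) = 1.7036 + 11.9350 = 13.6386
[A] = 1/13.6386 = 0.0733 M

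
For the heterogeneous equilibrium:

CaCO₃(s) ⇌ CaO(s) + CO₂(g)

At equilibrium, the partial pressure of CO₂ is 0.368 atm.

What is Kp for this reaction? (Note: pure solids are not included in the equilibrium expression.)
K_p = 0.368

Solids (CaCO₃, CaO) have activity 1 and are excluded.
Kp = P(CO₂) = 0.368.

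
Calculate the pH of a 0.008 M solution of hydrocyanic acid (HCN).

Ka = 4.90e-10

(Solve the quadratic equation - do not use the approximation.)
pH = 5.70

x² + Ka×x - Ka×C = 0. Using quadratic formula: [H⁺] = 1.9797e-06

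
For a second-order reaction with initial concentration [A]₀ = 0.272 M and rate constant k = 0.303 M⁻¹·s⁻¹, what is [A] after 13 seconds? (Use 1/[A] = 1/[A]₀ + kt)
0.1313 M

1/[A] = 1/[A]₀ + k·t = 1/0.272 + (0.303)·(13) = 3.6765 + 3.9390 = 7.6155
[A] = 1/7.6155 = 0.1313 M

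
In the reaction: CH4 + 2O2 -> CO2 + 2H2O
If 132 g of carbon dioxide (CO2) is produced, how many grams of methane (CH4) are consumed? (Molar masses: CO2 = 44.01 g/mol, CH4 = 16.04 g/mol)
Moles of CO2 = 132 g ÷ 44.01 g/mol = 2.99932 mol
Mole ratio: 1 mol CH4 / 1 mol CO2
Moles of CH4 = 2.99932 × (1/1) = 2.99932 mol
Mass of CH4 = 2.99932 mol × 16.04 g/mol = 48.11 g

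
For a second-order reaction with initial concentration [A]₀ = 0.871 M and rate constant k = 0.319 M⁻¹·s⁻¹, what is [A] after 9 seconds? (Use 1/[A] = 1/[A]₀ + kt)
0.2488 M

1/[A] = 1/[A]₀ + k·t = 1/0.871 + (0.319)·(9) = 1.1481 + 2.8710 = 4.0191
[A] = 1/4.0191 = 0.2488 M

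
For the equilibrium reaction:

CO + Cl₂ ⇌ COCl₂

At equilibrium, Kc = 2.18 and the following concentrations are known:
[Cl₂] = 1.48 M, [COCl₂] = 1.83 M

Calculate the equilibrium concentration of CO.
[CO] = 0.5672 M

Kc = ([COCl₂]) / ([CO] × [Cl₂]) = 2.18
[CO]^1 = (product terms)/(Kc · other reactant terms) = 1.83 / (2.18 · 1.48) = 0.5672
[CO] = 0.5672 M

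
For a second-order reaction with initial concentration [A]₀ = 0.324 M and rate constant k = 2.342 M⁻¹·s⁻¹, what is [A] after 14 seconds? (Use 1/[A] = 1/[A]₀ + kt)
0.0279 M

1/[A] = 1/[A]₀ + k·t = 1/0.324 + (2.342)·(14) = 3.0864 + 32.7880 = 35.8744
[A] = 1/35.8744 = 0.0279 M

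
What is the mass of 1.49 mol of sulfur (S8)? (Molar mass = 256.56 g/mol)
Mass = 1.49 mol × 256.56 g/mol = 382.3 g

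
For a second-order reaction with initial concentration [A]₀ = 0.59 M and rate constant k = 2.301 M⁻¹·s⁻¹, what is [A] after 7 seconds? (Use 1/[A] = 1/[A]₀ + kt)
0.0562 M

1/[A] = 1/[A]₀ + k·t = 1/0.59 + (2.301)·(7) = 1.6949 + 16.1070 = 17.8019
[A] = 1/17.8019 = 0.0562 M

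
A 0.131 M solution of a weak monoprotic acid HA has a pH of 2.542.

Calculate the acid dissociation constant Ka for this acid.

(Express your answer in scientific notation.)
K_a = 6.43e-05

[H⁺] = 10^(−pH) = 10^(−2.542) = 2.871e-03 M. For HA ⇌ H⁺ + A⁻, Ka = x²/(C − x) = (2.871e-03)²/(0.131 − 2.871e-03) = 6.43e-05.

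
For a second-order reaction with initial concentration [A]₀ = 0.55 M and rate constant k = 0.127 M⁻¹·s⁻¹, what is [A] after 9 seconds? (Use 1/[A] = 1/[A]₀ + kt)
0.3377 M

1/[A] = 1/[A]₀ + k·t = 1/0.55 + (0.127)·(9) = 1.8182 + 1.1430 = 2.9612
[A] = 1/2.9612 = 0.3377 M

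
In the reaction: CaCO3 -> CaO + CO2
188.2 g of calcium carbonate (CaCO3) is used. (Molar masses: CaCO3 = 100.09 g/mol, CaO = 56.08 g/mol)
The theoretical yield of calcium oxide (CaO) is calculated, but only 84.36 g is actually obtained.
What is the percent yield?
Moles of CaCO3 = 188.2 g ÷ 100.09 g/mol = 1.88031 mol
Mole ratio: 1 mol CaO / 1 mol CaCO3
Moles of CaO = 1.88031 × (1/1) = 1.88031 mol
Theoretical yield = 1.88031 mol × 56.08 g/mol = 105.45 g
Actual yield = 84.36 g
Percent yield = (84.36 / 105.45) × 100% = 80.0%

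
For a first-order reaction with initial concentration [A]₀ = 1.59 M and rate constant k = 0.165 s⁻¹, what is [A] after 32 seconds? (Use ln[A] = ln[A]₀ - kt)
0.0081 M

ln[A] = ln[A]₀ - k·t = ln(1.59) - (0.165)·(32) = 0.4637 - 5.2800 = -4.8163
[A] = e^(-4.8163) = 0.0081 M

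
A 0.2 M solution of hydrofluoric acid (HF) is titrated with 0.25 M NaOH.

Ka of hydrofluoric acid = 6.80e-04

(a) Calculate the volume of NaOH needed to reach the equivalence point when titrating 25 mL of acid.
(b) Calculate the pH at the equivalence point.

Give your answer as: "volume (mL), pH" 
V = 20.0 mL, pH = 8.11

(a) At equivalence: moles acid = moles base.
moles acid = 0.2 × 0.025 = 0.005 mol; V_NaOH = 0.005/0.25 = 0.02 L = 20.0 mL.
(b) At equivalence, all acid → conjugate base A⁻ at [A⁻] = 0.005/0.045 = 0.1111 M.
Kb = Kw/Ka = 1.0e-14/6.80e-04 = 1.471e-11; [OH⁻] = √(Kb·[A⁻]) = 1.278e-06; pOH = 5.89; pH = 14 − pOH = 8.11.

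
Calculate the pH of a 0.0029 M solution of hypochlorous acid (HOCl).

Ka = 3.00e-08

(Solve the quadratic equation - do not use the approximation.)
pH = 5.03

x² + Ka×x - Ka×C = 0. Using quadratic formula: [H⁺] = 9.3124e-06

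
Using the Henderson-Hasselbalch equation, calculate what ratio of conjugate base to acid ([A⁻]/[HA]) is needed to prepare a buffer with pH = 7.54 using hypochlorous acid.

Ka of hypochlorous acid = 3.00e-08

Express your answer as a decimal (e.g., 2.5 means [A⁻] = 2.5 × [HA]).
[A⁻]/[HA] = 1.040

pKa = −log(3.00e-08) = 7.5229. pH = pKa + log([A⁻]/[HA]). 7.54 = 7.5229 + log(ratio). log(ratio) = 7.54 − 7.5229 = 0.0171. ratio = 10^(0.0171) = 1.040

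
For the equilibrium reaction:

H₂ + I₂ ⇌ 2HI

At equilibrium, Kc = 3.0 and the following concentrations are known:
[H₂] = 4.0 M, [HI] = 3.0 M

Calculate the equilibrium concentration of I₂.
[I₂] = 0.7500 M

Kc = ([HI]^2) / ([H₂] × [I₂]) = 3.0
[I₂]^1 = (product terms)/(Kc · other reactant terms) = 9 / (3.0 · 4) = 0.75
[I₂] = 0.7500 M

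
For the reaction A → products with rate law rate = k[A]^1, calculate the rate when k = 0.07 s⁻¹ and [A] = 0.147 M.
0.01029 M/s

rate = k·[A]^1 = 0.07·(0.147)^1 = 0.07·0.147 = 0.01029 M/s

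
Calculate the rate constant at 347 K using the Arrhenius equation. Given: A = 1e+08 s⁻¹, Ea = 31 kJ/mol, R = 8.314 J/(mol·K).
2.15e+03 s⁻¹

k = A·exp(-Ea/(R·T)) = 1e+08·exp(-31000/(8.314·347)) = 1e+08·exp(-10.7454) = 1e+08·2.1544e-05 = 2.15e+03 s⁻¹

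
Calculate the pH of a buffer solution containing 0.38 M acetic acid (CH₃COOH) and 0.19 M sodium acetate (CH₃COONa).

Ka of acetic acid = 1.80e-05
pH = 4.44

pKa = -log(1.80e-05) = 4.74. pH = pKa + log([A⁻]/[HA]) = 4.74 + log(0.19/0.38)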